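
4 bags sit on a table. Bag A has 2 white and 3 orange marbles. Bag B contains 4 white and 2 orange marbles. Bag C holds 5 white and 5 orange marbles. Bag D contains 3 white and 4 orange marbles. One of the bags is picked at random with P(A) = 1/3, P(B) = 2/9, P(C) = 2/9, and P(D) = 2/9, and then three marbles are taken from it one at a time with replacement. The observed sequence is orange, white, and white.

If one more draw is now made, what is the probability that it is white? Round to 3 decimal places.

0.505

The likelihood of the observed sequence under each hypothesis: P(data | bag A) = (3/5)(2/5)(2/5) = 0.096; P(data | bag B) = (2/6)(4/6)(4/6) = 0.14815; P(data | bag C) = (5/10)(5/10)(5/10) = 0.125; P(data | bag D) = (4/7)(3/7)(3/7) = 0.10496.
Multiplying each by its prior: 1/3 · 0.096 = 0.032, 2/9 · 0.14815 = 0.032922, 2/9 · 0.125 = 0.027778, 2/9 · 0.10496 = 0.023324; summing to 0.11602.
Normalising, the posterior is P(bag A | data) = 0.27581, P(bag B | data) = 0.28375, P(bag C | data) = 0.23942, P(bag D | data) = 0.20103.
So P(white next | data) = Σ P(white next | H) P(H | data) = (2/5)(0.27581) + (2/3)(0.28375) + (1/2)(0.23942) + (3/7)(0.20103) = 0.50535.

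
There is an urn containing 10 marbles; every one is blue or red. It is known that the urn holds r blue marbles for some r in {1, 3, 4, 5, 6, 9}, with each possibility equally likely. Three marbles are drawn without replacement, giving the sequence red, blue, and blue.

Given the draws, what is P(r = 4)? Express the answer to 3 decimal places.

The likelihood of the observed sequence under each hypothesis: P(data | r = 1) = (9/10)(1/9)(0/8) = 0; P(data | r = 3) = (7/10)(3/9)(2/8) = 0.058333; P(data | r = 4) = (6/10)(4/9)(3/8) = 0.1; P(data | r = 5) = (5/10)(5/9)(4/8) = 0.13889; P(data | r = 6) = (4/10)(6/9)(5/8) = 0.16667; P(data | r = 9) = (1/10)(9/9)(8/8) = 0.1.
Multiplying each by its prior: 1/6 · 0 = 0, 1/6 · 0.058333 = 0.0097222, 1/6 · 0.1 = 0.016667, 1/6 · 0.13889 = 0.023148, 1/6 · 0.16667 = 0.027778, 1/6 · 0.1 = 0.016667; these sum to 0.093981.
Therefore the posterior P(r = 4 | data) = (0.016667) / (0.093981) = 0.17734.

0.177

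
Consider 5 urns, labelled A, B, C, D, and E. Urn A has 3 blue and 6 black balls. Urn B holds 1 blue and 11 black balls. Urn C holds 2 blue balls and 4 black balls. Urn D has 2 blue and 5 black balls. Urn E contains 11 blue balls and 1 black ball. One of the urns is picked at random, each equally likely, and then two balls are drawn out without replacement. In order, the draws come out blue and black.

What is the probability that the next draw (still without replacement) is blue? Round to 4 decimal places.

0.2920

The likelihood of the observed sequence under each hypothesis: P(data | urn A) = (3/9)(6/8) = 1/4; P(data | urn B) = (1/12)(11/11) = 1/12; P(data | urn C) = (2/6)(4/5) = 4/15; P(data | urn D) = (2/7)(5/6) = 5/21; P(data | urn E) = (11/12)(1/11) = 1/12.
Multiplying each by its prior: 1/5 · 1/4 = 1/20, 1/5 · 1/12 = 1/60, 1/5 · 4/15 = 4/75, 1/5 · 5/21 = 1/21, 1/5 · 1/12 = 1/60; with total 129/700.
Normalising, the posterior is P(urn A | data) = 35/129, P(urn B | data) = 35/387, P(urn C | data) = 112/387, P(urn D | data) = 100/387, P(urn E | data) = 35/387.
So P(blue next | data) = Σ P(blue next | H) P(H | data) = (2/7)(35/129) + (0)(35/387) + (1/4)(112/387) + (1/5)(100/387) + (1)(35/387) = 113/387.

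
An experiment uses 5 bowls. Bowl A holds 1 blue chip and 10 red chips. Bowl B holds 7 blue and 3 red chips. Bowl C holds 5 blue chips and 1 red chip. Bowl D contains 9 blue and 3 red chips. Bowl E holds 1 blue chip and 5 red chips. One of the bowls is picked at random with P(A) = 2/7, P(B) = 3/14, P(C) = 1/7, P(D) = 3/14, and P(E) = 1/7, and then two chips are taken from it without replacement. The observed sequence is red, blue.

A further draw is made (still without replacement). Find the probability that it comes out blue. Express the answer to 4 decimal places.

0.5756

For each hypothesis, P(data | H) works out to: P(data | bowl A) = (10/11)(1/10) = 0.090909; P(data | bowl B) = (3/10)(7/9) = 0.23333; P(data | bowl C) = (1/6)(5/5) = 0.16667; P(data | bowl D) = (3/12)(9/11) = 0.20455; P(data | bowl E) = (5/6)(1/5) = 0.16667.
Weighting by the prior gives 2/7 · 0.090909 = 0.025974, 3/14 · 0.23333 = 0.05, 1/7 · 0.16667 = 0.02381, 3/14 · 0.20455 = 0.043831, 1/7 · 0.16667 = 0.02381; these sum to 0.16742.
Normalising, the posterior is P(bowl A | data) = 0.15514, P(bowl B | data) = 0.29864, P(bowl C | data) = 0.14221, P(bowl D | data) = 0.2618, P(bowl E | data) = 0.14221.
Averaging over the posterior, P(blue next | data) = (0)(0.15514) + (3/4)(0.29864) + (1)(0.14221) + (4/5)(0.2618) + (0)(0.14221) = 0.57563.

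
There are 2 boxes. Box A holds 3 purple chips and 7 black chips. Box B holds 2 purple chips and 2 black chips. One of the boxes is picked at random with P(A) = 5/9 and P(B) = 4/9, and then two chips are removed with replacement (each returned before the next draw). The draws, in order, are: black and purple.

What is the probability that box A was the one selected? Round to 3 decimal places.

For each hypothesis, P(data | H) works out to: P(data | box A) = (7/10)(3/10) = 21/100; P(data | box B) = (2/4)(2/4) = 1/4.
The prior-weighted likelihoods are 5/9 · 21/100 = 7/60, 4/9 · 1/4 = 1/9; these sum to 41/180.
Therefore the posterior P(box A | data) = (7/60) / (41/180) = 21/41.

0.512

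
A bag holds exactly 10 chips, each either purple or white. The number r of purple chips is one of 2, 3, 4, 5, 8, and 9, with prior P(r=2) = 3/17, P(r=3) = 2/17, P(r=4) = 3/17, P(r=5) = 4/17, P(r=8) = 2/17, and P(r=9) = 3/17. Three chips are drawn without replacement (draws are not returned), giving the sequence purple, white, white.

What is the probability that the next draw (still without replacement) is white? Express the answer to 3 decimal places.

0.612

For each hypothesis, P(data | H) works out to: P(data | r = 2) = (2/10)(8/9)(7/8) = 7/45; P(data | r = 3) = (3/10)(7/9)(6/8) = 7/40; P(data | r = 4) = (4/10)(6/9)(5/8) = 1/6; P(data | r = 5) = (5/10)(5/9)(4/8) = 5/36; P(data | r = 8) = (8/10)(2/9)(1/8) = 1/45; P(data | r = 9) = (9/10)(1/9)(0/8) = 0.
Weighting by the prior gives 3/17 · 7/45 = 7/255, 2/17 · 7/40 = 7/340, 3/17 · 1/6 = 1/34, 4/17 · 5/36 = 5/153, 2/17 · 1/45 = 2/765, 3/17 · 0 = 0; with total 23/204.
The posterior is then P(r = 2 | data) = 28/115, P(r = 3 | data) = 21/115, P(r = 4 | data) = 6/23, P(r = 5 | data) = 20/69, P(r = 8 | data) = 8/345, P(r = 9 | data) = 0.
So P(white next | data) = Σ P(white next | H) P(H | data) = (6/7)(28/115) + (5/7)(21/115) + (4/7)(6/23) + (3/7)(20/69) + (0)(8/345) = 493/805.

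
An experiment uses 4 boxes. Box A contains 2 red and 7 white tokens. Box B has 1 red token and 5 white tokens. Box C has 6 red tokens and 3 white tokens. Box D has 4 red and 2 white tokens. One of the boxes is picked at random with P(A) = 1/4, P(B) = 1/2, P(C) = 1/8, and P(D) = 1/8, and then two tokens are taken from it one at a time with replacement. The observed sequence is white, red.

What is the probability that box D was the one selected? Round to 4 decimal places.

0.1651

Compute the likelihood of the observed sequence for each case: P(data | box A) = (7/9)(2/9) = 14/81; P(data | box B) = (5/6)(1/6) = 5/36; P(data | box C) = (3/9)(6/9) = 2/9; P(data | box D) = (2/6)(4/6) = 2/9.
Multiplying each by its prior: 1/4 · 14/81 = 7/162, 1/2 · 5/36 = 5/72, 1/8 · 2/9 = 1/36, 1/8 · 2/9 = 1/36; these sum to 109/648.
By Bayes' rule, P(box D | data) = (1/36) / (109/648) = 18/109.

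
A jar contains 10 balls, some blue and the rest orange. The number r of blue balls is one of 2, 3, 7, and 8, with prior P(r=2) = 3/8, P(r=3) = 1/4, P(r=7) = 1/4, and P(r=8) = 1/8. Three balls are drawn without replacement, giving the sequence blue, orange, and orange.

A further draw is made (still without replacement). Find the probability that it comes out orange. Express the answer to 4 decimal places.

Under each hypothesis, the probability of the observed sequence is: P(data | r = 2) = (2/10)(8/9)(7/8) = 7/45; P(data | r = 3) = (3/10)(7/9)(6/8) = 7/40; P(data | r = 7) = (7/10)(3/9)(2/8) = 7/120; P(data | r = 8) = (8/10)(2/9)(1/8) = 1/45.
Weighting by the prior gives 3/8 · 7/45 = 7/120, 1/4 · 7/40 = 7/160, 1/4 · 7/120 = 7/480, 1/8 · 1/45 = 1/360; summing to 43/360.
Normalising, the posterior is P(r = 2 | data) = 21/43, P(r = 3 | data) = 63/172, P(r = 7 | data) = 21/172, P(r = 8 | data) = 1/43.
So P(orange next | data) = Σ P(orange next | H) P(H | data) = (6/7)(21/43) + (5/7)(63/172) + (1/7)(21/172) + (0)(1/43) = 30/43.

0.6977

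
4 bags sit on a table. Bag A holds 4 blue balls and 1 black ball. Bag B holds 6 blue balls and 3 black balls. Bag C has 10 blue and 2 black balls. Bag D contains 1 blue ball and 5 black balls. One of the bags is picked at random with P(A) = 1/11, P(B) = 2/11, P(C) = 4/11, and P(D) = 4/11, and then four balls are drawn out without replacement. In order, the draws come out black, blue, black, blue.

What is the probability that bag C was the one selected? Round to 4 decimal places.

The likelihood of the observed sequence under each hypothesis: P(data | bag A) = (1/5)(4/4)(0/3) = 0; P(data | bag B) = (3/9)(6/8)(2/7)(5/6) = 0.059524; P(data | bag C) = (2/12)(10/11)(1/10)(9/9) = 0.015152; P(data | bag D) = (5/6)(1/5)(4/4)(0/3) = 0.
Multiplying each by its prior: 1/11 · 0 = 0, 2/11 · 0.059524 = 0.010823, 4/11 · 0.015152 = 0.0055096, 4/11 · 0 = 0; these sum to 0.016332.
So P(bag C | data) = (0.0055096) / (0.016332) = 0.33735.

0.3373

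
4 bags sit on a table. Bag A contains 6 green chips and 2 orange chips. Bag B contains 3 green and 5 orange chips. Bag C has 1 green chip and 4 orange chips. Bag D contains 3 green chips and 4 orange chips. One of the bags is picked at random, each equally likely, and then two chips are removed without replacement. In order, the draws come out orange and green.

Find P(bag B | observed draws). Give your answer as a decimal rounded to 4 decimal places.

0.2768

Under each hypothesis, the probability of the observed sequence is: P(data | bag A) = (2/8)(6/7) = 0.21429; P(data | bag B) = (5/8)(3/7) = 0.26786; P(data | bag C) = (4/5)(1/4) = 0.2; P(data | bag D) = (4/7)(3/6) = 0.28571.
Multiplying each by its prior: 1/4 · 0.21429 = 0.053571, 1/4 · 0.26786 = 0.066964, 1/4 · 0.2 = 0.05, 1/4 · 0.28571 = 0.071429; summing to 0.24196.
Hence P(bag B | data) = (0.066964) / (0.24196) = 0.27675.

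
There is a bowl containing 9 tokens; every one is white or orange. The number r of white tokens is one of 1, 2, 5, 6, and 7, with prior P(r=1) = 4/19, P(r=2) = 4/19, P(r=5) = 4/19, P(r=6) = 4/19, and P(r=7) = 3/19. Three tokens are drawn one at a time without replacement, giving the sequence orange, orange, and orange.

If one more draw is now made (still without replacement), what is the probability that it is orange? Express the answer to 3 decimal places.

Under each hypothesis, the probability of the observed sequence is: P(data | r = 1) = (8/9)(7/8)(6/7) = 2/3; P(data | r = 2) = (7/9)(6/8)(5/7) = 5/12; P(data | r = 5) = (4/9)(3/8)(2/7) = 1/21; P(data | r = 6) = (3/9)(2/8)(1/7) = 1/84; P(data | r = 7) = (2/9)(1/8)(0/7) = 0.
Multiplying each by its prior: 4/19 · 2/3 = 8/57, 4/19 · 5/12 = 5/57, 4/19 · 1/21 = 4/399, 4/19 · 1/84 = 1/399, 3/19 · 0 = 0; these sum to 32/133.
Dividing through by the total gives posterior P(r = 1 | data) = 7/12, P(r = 2 | data) = 35/96, P(r = 5 | data) = 1/24, P(r = 6 | data) = 1/96, P(r = 7 | data) = 0.
Averaging over the posterior, P(orange next | data) = (5/6)(7/12) + (2/3)(35/96) + (1/6)(1/24) + (0)(1/96) = 53/72.

0.736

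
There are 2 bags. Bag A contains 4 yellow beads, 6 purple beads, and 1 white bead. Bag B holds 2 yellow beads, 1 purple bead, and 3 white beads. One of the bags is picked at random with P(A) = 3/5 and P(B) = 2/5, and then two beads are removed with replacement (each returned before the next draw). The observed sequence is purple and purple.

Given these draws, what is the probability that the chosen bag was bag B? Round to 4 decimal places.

0.0586

The likelihood of the observed sequence under each hypothesis: P(data | bag A) = (6/11)(6/11) = 0.29752; P(data | bag B) = (1/6)(1/6) = 0.027778.
The prior-weighted likelihoods are 3/5 · 0.29752 = 0.17851, 2/5 · 0.027778 = 0.011111; summing to 0.18962.
Therefore the posterior P(bag B | data) = (0.011111) / (0.18962) = 0.058596.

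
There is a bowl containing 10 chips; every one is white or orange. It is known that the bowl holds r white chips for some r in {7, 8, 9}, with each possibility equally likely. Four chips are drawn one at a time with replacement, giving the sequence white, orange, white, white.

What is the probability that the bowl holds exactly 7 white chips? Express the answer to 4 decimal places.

0.3699

The likelihood of the observed sequence under each hypothesis: P(data | r = 7) = (7/10)(3/10)(7/10)(7/10) = 0.1029; P(data | r = 8) = (8/10)(2/10)(8/10)(8/10) = 0.1024; P(data | r = 9) = (9/10)(1/10)(9/10)(9/10) = 0.0729.
Weighting by the prior gives 1/3 · 0.1029 = 0.0343, 1/3 · 0.1024 = 0.034133, 1/3 · 0.0729 = 0.0243; summing to 0.092733.
Therefore the posterior P(r = 7 | data) = (0.0343) / (0.092733) = 0.36988.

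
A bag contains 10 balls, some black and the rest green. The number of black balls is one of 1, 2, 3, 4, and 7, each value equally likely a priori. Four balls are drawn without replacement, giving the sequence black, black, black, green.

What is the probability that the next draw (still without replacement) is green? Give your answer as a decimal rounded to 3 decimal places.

0.456

Compute the likelihood of the observed sequence for each case: P(data | r = 1) = (1/10)(0/9) = 0; P(data | r = 2) = (2/10)(1/9)(0/8) = 0; P(data | r = 3) = (3/10)(2/9)(1/8)(7/7) = 1/120; P(data | r = 4) = (4/10)(3/9)(2/8)(6/7) = 1/35; P(data | r = 7) = (7/10)(6/9)(5/8)(3/7) = 1/8.
Weighting by the prior gives 1/5 · 0 = 0, 1/5 · 0 = 0, 1/5 · 1/120 = 1/600, 1/5 · 1/35 = 1/175, 1/5 · 1/8 = 1/40; with total 17/525.
The posterior is then P(r = 1 | data) = 0, P(r = 2 | data) = 0, P(r = 3 | data) = 7/136, P(r = 4 | data) = 3/17, P(r = 7 | data) = 105/136.
The predictive probability is P(green next | data) = (1)(7/136) + (5/6)(3/17) + (1/3)(105/136) = 31/68.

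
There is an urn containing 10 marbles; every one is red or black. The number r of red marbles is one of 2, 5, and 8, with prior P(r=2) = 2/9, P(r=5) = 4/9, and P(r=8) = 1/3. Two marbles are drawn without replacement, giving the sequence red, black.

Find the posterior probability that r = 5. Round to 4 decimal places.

The likelihood of the observed sequence under each hypothesis: P(data | r = 2) = (2/10)(8/9) = 8/45; P(data | r = 5) = (5/10)(5/9) = 5/18; P(data | r = 8) = (8/10)(2/9) = 8/45.
Multiplying each by its prior: 2/9 · 8/45 = 16/405, 4/9 · 5/18 = 10/81, 1/3 · 8/45 = 8/135; summing to 2/9.
Hence P(r = 5 | data) = (10/81) / (2/9) = 5/9.

0.5556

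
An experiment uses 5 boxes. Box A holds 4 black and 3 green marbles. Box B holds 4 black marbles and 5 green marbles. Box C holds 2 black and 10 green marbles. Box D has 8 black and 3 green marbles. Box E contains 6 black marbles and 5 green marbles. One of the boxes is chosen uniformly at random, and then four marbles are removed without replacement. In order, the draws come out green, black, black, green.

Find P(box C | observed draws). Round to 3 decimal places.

Compute the likelihood of the observed sequence for each case: P(data | box A) = (3/7)(4/6)(3/5)(2/4) = 0.085714; P(data | box B) = (5/9)(4/8)(3/7)(4/6) = 0.079365; P(data | box C) = (10/12)(2/11)(1/10)(9/9) = 0.015152; P(data | box D) = (3/11)(8/10)(7/9)(2/8) = 0.042424; P(data | box E) = (5/11)(6/10)(5/9)(4/8) = 0.075758.
Weighting by the prior gives 1/5 · 0.085714 = 0.017143, 1/5 · 0.079365 = 0.015873, 1/5 · 0.015152 = 0.0030303, 1/5 · 0.042424 = 0.0084848, 1/5 · 0.075758 = 0.015152; summing to 0.059683.
So P(box C | data) = (0.0030303) / (0.059683) = 0.050774.

0.051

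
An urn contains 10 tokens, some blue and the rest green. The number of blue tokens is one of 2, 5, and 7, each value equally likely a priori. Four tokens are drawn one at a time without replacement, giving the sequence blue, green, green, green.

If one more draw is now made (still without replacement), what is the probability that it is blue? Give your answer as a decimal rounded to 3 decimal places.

0.349

Under each hypothesis, the probability of the observed sequence is: P(data | r = 2) = (2/10)(8/9)(7/8)(6/7) = 0.13333; P(data | r = 5) = (5/10)(5/9)(4/8)(3/7) = 0.059524; P(data | r = 7) = (7/10)(3/9)(2/8)(1/7) = 0.0083333.
Weighting by the prior gives 1/3 · 0.13333 = 0.044444, 1/3 · 0.059524 = 0.019841, 1/3 · 0.0083333 = 0.0027778; summing to 0.067063.
Dividing through by the total gives posterior P(r = 2 | data) = 0.66272, P(r = 5 | data) = 0.29586, P(r = 7 | data) = 0.04142.
Averaging over the posterior, P(blue next | data) = (1/6)(0.66272) + (2/3)(0.29586) + (1)(0.04142) = 0.34911.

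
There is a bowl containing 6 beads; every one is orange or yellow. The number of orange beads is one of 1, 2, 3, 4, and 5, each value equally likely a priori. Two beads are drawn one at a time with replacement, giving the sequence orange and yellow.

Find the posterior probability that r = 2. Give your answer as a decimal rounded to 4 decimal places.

The likelihood of the observed sequence under each hypothesis: P(data | r = 1) = (1/6)(5/6) = 5/36; P(data | r = 2) = (2/6)(4/6) = 2/9; P(data | r = 3) = (3/6)(3/6) = 1/4; P(data | r = 4) = (4/6)(2/6) = 2/9; P(data | r = 5) = (5/6)(1/6) = 5/36.
Weighting by the prior gives 1/5 · 5/36 = 1/36, 1/5 · 2/9 = 2/45, 1/5 · 1/4 = 1/20, 1/5 · 2/9 = 2/45, 1/5 · 5/36 = 1/36; summing to 7/36.
By Bayes' rule, P(r = 2 | data) = (2/45) / (7/36) = 8/35.

0.2286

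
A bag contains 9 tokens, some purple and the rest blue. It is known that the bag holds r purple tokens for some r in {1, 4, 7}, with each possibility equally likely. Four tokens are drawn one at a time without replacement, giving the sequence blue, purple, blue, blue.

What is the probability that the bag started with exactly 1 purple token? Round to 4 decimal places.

Under each hypothesis, the probability of the observed sequence is: P(data | r = 1) = (8/9)(1/8)(7/7)(6/6) = 1/9; P(data | r = 4) = (5/9)(4/8)(4/7)(3/6) = 5/63; P(data | r = 7) = (2/9)(7/8)(1/7)(0/6) = 0.
Weighting by the prior gives 1/3 · 1/9 = 1/27, 1/3 · 5/63 = 5/189, 1/3 · 0 = 0; summing to 4/63.
By Bayes' rule, P(r = 1 | data) = (1/27) / (4/63) = 7/12.

0.5833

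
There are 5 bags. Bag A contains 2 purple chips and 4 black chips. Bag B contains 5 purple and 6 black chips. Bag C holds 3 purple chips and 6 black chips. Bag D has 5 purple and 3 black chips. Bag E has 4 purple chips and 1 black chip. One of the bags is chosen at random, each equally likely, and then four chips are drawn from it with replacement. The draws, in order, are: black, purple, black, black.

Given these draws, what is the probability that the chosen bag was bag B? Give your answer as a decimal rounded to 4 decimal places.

0.2375

Compute the likelihood of the observed sequence for each case: P(data | bag A) = (4/6)(2/6)(4/6)(4/6) = 0.098765; P(data | bag B) = (6/11)(5/11)(6/11)(6/11) = 0.073765; P(data | bag C) = (6/9)(3/9)(6/9)(6/9) = 0.098765; P(data | bag D) = (3/8)(5/8)(3/8)(3/8) = 0.032959; P(data | bag E) = (1/5)(4/5)(1/5)(1/5) = 0.0064.
The prior-weighted likelihoods are 1/5 · 0.098765 = 0.019753, 1/5 · 0.073765 = 0.014753, 1/5 · 0.098765 = 0.019753, 1/5 · 0.032959 = 0.0065918, 1/5 · 0.0064 = 0.00128; these sum to 0.062131.
Hence P(bag B | data) = (0.014753) / (0.062131) = 0.23745.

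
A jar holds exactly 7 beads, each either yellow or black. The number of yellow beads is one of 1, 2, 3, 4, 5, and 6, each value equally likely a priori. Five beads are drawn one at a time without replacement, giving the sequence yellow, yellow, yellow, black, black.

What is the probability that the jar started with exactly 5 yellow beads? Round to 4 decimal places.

0.3571

Compute the likelihood of the observed sequence for each case: P(data | r = 1) = (1/7)(0/6) = 0; P(data | r = 2) = (2/7)(1/6)(0/5) = 0; P(data | r = 3) = (3/7)(2/6)(1/5)(4/4)(3/3) = 1/35; P(data | r = 4) = (4/7)(3/6)(2/5)(3/4)(2/3) = 2/35; P(data | r = 5) = (5/7)(4/6)(3/5)(2/4)(1/3) = 1/21; P(data | r = 6) = (6/7)(5/6)(4/5)(1/4)(0/3) = 0.
Multiplying each by its prior: 1/6 · 0 = 0, 1/6 · 0 = 0, 1/6 · 1/35 = 1/210, 1/6 · 2/35 = 1/105, 1/6 · 1/21 = 1/126, 1/6 · 0 = 0; summing to 1/45.
Therefore the posterior P(r = 5 | data) = (1/126) / (1/45) = 5/14.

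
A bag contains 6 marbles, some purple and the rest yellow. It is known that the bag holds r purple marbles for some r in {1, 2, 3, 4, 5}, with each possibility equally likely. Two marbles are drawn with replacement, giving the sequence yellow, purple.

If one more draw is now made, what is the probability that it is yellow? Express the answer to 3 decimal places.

0.500

Compute the likelihood of the observed sequence for each case: P(data | r = 1) = (5/6)(1/6) = 5/36; P(data | r = 2) = (4/6)(2/6) = 2/9; P(data | r = 3) = (3/6)(3/6) = 1/4; P(data | r = 4) = (2/6)(4/6) = 2/9; P(data | r = 5) = (1/6)(5/6) = 5/36.
Weighting by the prior gives 1/5 · 5/36 = 1/36, 1/5 · 2/9 = 2/45, 1/5 · 1/4 = 1/20, 1/5 · 2/9 = 2/45, 1/5 · 5/36 = 1/36; these sum to 7/36.
Dividing through by the total gives posterior P(r = 1 | data) = 1/7, P(r = 2 | data) = 8/35, P(r = 3 | data) = 9/35, P(r = 4 | data) = 8/35, P(r = 5 | data) = 1/7.
The predictive probability is P(yellow next | data) = (5/6)(1/7) + (2/3)(8/35) + (1/2)(9/35) + (1/3)(8/35) + (1/6)(1/7) = 1/2.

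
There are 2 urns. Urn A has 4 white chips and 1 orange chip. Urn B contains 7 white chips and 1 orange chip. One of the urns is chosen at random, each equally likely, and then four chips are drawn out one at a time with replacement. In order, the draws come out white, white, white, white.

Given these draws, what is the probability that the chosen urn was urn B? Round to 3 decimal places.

Compute the likelihood of the observed sequence for each case: P(data | urn A) = (4/5)(4/5)(4/5)(4/5) = 0.4096; P(data | urn B) = (7/8)(7/8)(7/8)(7/8) = 0.58618.
The prior-weighted likelihoods are 1/2 · 0.4096 = 0.2048, 1/2 · 0.58618 = 0.29309; with total 0.49789.
So P(urn B | data) = (0.29309) / (0.49789) = 0.58866.

0.589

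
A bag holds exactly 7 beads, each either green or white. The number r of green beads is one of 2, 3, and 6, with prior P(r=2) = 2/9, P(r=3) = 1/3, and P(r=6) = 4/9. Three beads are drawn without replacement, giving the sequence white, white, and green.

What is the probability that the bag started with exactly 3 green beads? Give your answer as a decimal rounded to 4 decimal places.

For each hypothesis, P(data | H) works out to: P(data | r = 2) = (5/7)(4/6)(2/5) = 4/21; P(data | r = 3) = (4/7)(3/6)(3/5) = 6/35; P(data | r = 6) = (1/7)(0/6) = 0.
Multiplying each by its prior: 2/9 · 4/21 = 8/189, 1/3 · 6/35 = 2/35, 4/9 · 0 = 0; summing to 94/945.
Therefore the posterior P(r = 3 | data) = (2/35) / (94/945) = 27/47.

0.5745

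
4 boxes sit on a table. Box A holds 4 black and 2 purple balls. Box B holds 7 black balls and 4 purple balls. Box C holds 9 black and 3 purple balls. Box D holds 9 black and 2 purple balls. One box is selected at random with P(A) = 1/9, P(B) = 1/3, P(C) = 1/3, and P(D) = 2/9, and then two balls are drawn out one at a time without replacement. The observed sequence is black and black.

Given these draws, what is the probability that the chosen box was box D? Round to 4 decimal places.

0.2915

The likelihood of the observed sequence under each hypothesis: P(data | box A) = (4/6)(3/5) = 2/5; P(data | box B) = (7/11)(6/10) = 21/55; P(data | box C) = (9/12)(8/11) = 6/11; P(data | box D) = (9/11)(8/10) = 36/55.
Weighting by the prior gives 1/9 · 2/5 = 2/45, 1/3 · 21/55 = 7/55, 1/3 · 6/11 = 2/11, 2/9 · 36/55 = 8/55; summing to 247/495.
Hence P(box D | data) = (8/55) / (247/495) = 72/247.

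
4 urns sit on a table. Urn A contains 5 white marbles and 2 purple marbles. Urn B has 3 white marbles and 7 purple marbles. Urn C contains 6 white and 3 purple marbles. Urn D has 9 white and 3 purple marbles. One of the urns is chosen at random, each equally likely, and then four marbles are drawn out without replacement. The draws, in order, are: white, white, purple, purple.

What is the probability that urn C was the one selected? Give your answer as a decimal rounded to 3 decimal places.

0.308

The likelihood of the observed sequence under each hypothesis: P(data | urn A) = (5/7)(4/6)(2/5)(1/4) = 0.047619; P(data | urn B) = (3/10)(2/9)(7/8)(6/7) = 0.05; P(data | urn C) = (6/9)(5/8)(3/7)(2/6) = 0.059524; P(data | urn D) = (9/12)(8/11)(3/10)(2/9) = 0.036364.
Multiplying each by its prior: 1/4 · 0.047619 = 0.011905, 1/4 · 0.05 = 0.0125, 1/4 · 0.059524 = 0.014881, 1/4 · 0.036364 = 0.0090909; these sum to 0.048377.
Therefore the posterior P(urn C | data) = (0.014881) / (0.048377) = 0.30761.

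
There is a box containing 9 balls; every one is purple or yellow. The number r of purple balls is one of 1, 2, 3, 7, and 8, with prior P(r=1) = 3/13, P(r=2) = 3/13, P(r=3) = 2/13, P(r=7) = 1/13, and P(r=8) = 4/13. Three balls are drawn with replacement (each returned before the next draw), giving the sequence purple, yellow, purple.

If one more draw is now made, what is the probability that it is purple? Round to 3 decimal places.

0.634

Compute the likelihood of the observed sequence for each case: P(data | r = 1) = (1/9)(8/9)(1/9) = 0.010974; P(data | r = 2) = (2/9)(7/9)(2/9) = 0.038409; P(data | r = 3) = (3/9)(6/9)(3/9) = 0.074074; P(data | r = 7) = (7/9)(2/9)(7/9) = 0.13443; P(data | r = 8) = (8/9)(1/9)(8/9) = 0.087791.
The prior-weighted likelihoods are 3/13 · 0.010974 = 0.0025324, 3/13 · 0.038409 = 0.0088636, 2/13 · 0.074074 = 0.011396, 1/13 · 0.13443 = 0.010341, 4/13 · 0.087791 = 0.027013; summing to 0.060146.
The posterior is then P(r = 1 | data) = 0.042105, P(r = 2 | data) = 0.14737, P(r = 3 | data) = 0.18947, P(r = 7 | data) = 0.17193, P(r = 8 | data) = 0.44912.
So P(purple next | data) = Σ P(purple next | H) P(H | data) = (1/9)(0.042105) + (2/9)(0.14737) + (1/3)(0.18947) + (7/9)(0.17193) + (8/9)(0.44912) = 0.63353.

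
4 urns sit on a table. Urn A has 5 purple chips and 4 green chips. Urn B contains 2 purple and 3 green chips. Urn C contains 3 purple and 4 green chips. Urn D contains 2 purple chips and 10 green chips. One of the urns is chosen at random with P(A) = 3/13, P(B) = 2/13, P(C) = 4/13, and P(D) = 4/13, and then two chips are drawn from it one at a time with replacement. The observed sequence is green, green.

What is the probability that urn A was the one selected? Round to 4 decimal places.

0.1098

Under each hypothesis, the probability of the observed sequence is: P(data | urn A) = (4/9)(4/9) = 0.19753; P(data | urn B) = (3/5)(3/5) = 0.36; P(data | urn C) = (4/7)(4/7) = 0.32653; P(data | urn D) = (10/12)(10/12) = 0.69444.
Weighting by the prior gives 3/13 · 0.19753 = 0.045584, 2/13 · 0.36 = 0.055385, 4/13 · 0.32653 = 0.10047, 4/13 · 0.69444 = 0.21368; with total 0.41511.
By Bayes' rule, P(urn A | data) = (0.045584) / (0.41511) = 0.10981.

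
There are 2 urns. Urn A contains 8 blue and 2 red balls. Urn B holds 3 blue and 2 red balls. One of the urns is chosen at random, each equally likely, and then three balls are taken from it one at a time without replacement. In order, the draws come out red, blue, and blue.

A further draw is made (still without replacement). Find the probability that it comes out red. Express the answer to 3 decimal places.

The likelihood of the observed sequence under each hypothesis: P(data | urn A) = (2/10)(8/9)(7/8) = 7/45; P(data | urn B) = (2/5)(3/4)(2/3) = 1/5.
The prior-weighted likelihoods are 1/2 · 7/45 = 7/90, 1/2 · 1/5 = 1/10; with total 8/45.
Dividing through by the total gives posterior P(urn A | data) = 7/16, P(urn B | data) = 9/16.
So P(red next | data) = Σ P(red next | H) P(H | data) = (1/7)(7/16) + (1/2)(9/16) = 11/32.

0.344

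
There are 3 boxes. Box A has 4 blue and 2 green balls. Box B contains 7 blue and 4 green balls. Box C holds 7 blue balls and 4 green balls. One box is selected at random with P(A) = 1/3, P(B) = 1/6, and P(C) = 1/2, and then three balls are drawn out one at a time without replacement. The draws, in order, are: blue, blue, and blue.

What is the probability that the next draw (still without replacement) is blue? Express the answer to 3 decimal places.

0.447

Compute the likelihood of the observed sequence for each case: P(data | box A) = (4/6)(3/5)(2/4) = 1/5; P(data | box B) = (7/11)(6/10)(5/9) = 7/33; P(data | box C) = (7/11)(6/10)(5/9) = 7/33.
Multiplying each by its prior: 1/3 · 1/5 = 1/15, 1/6 · 7/33 = 7/198, 1/2 · 7/33 = 7/66; summing to 103/495.
The posterior is then P(box A | data) = 33/103, P(box B | data) = 35/206, P(box C | data) = 105/206.
Averaging over the posterior, P(blue next | data) = (1/3)(33/103) + (1/2)(35/206) + (1/2)(105/206) = 46/103.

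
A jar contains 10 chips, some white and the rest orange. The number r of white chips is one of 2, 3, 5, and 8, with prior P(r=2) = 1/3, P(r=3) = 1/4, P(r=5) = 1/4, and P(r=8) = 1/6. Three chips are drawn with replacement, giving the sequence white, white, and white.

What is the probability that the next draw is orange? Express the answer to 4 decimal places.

0.3139

Under each hypothesis, the probability of the observed sequence is: P(data | r = 2) = (2/10)(2/10)(2/10) = 0.008; P(data | r = 3) = (3/10)(3/10)(3/10) = 0.027; P(data | r = 5) = (5/10)(5/10)(5/10) = 0.125; P(data | r = 8) = (8/10)(8/10)(8/10) = 0.512.
Weighting by the prior gives 1/3 · 0.008 = 0.0026667, 1/4 · 0.027 = 0.00675, 1/4 · 0.125 = 0.03125, 1/6 · 0.512 = 0.085333; these sum to 0.126.
The posterior is then P(r = 2 | data) = 0.021164, P(r = 3 | data) = 0.053571, P(r = 5 | data) = 0.24802, P(r = 8 | data) = 0.67725.
So P(orange next | data) = Σ P(orange next | H) P(H | data) = (4/5)(0.021164) + (7/10)(0.053571) + (1/2)(0.24802) + (1/5)(0.67725) = 0.31389.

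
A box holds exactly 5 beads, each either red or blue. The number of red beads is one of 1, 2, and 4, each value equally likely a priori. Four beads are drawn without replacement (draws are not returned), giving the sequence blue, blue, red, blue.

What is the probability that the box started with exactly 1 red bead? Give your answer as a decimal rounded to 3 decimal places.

Under each hypothesis, the probability of the observed sequence is: P(data | r = 1) = (4/5)(3/4)(1/3)(2/2) = 1/5; P(data | r = 2) = (3/5)(2/4)(2/3)(1/2) = 1/10; P(data | r = 4) = (1/5)(0/4) = 0.
The prior-weighted likelihoods are 1/3 · 1/5 = 1/15, 1/3 · 1/10 = 1/30, 1/3 · 0 = 0; with total 1/10.
By Bayes' rule, P(r = 1 | data) = (1/15) / (1/10) = 2/3.

0.667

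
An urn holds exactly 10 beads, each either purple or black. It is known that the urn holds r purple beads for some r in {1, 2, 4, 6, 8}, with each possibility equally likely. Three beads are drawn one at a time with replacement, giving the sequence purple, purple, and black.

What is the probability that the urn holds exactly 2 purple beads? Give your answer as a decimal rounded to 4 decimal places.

Under each hypothesis, the probability of the observed sequence is: P(data | r = 1) = (1/10)(1/10)(9/10) = 0.009; P(data | r = 2) = (2/10)(2/10)(8/10) = 0.032; P(data | r = 4) = (4/10)(4/10)(6/10) = 0.096; P(data | r = 6) = (6/10)(6/10)(4/10) = 0.144; P(data | r = 8) = (8/10)(8/10)(2/10) = 0.128.
The prior-weighted likelihoods are 1/5 · 0.009 = 0.0018, 1/5 · 0.032 = 0.0064, 1/5 · 0.096 = 0.0192, 1/5 · 0.144 = 0.0288, 1/5 · 0.128 = 0.0256; with total 0.0818.
So P(r = 2 | data) = (0.0064) / (0.0818) = 0.07824.

0.0782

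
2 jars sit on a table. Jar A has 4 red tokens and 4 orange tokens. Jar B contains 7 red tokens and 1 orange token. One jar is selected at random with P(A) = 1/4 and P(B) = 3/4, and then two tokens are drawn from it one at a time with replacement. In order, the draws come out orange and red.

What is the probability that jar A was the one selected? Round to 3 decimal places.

0.432

The likelihood of the observed sequence under each hypothesis: P(data | jar A) = (4/8)(4/8) = 1/4; P(data | jar B) = (1/8)(7/8) = 7/64.
The prior-weighted likelihoods are 1/4 · 1/4 = 1/16, 3/4 · 7/64 = 21/256; summing to 37/256.
By Bayes' rule, P(jar A | data) = (1/16) / (37/256) = 16/37.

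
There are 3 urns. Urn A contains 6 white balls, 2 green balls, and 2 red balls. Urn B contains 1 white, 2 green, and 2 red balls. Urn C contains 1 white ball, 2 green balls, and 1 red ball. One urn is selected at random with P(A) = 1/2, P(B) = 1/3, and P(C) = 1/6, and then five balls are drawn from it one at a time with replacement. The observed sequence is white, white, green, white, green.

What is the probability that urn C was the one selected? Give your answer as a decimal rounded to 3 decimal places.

The likelihood of the observed sequence under each hypothesis: P(data | urn A) = (6/10)(6/10)(2/10)(6/10)(2/10) = 0.00864; P(data | urn B) = (1/5)(1/5)(2/5)(1/5)(2/5) = 0.00128; P(data | urn C) = (1/4)(1/4)(2/4)(1/4)(2/4) = 0.0039062.
Weighting by the prior gives 1/2 · 0.00864 = 0.00432, 1/3 · 0.00128 = 0.00042667, 1/6 · 0.0039062 = 0.00065104; summing to 0.0053977.
So P(urn C | data) = (0.00065104) / (0.0053977) = 0.12061.

0.121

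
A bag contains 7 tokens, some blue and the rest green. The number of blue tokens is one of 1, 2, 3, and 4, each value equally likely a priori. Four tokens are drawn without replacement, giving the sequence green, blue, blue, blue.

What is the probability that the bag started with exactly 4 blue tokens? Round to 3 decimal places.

0.750

For each hypothesis, P(data | H) works out to: P(data | r = 1) = (6/7)(1/6)(0/5) = 0; P(data | r = 2) = (5/7)(2/6)(1/5)(0/4) = 0; P(data | r = 3) = (4/7)(3/6)(2/5)(1/4) = 1/35; P(data | r = 4) = (3/7)(4/6)(3/5)(2/4) = 3/35.
Weighting by the prior gives 1/4 · 0 = 0, 1/4 · 0 = 0, 1/4 · 1/35 = 1/140, 1/4 · 3/35 = 3/140; summing to 1/35.
Hence P(r = 4 | data) = (3/140) / (1/35) = 3/4.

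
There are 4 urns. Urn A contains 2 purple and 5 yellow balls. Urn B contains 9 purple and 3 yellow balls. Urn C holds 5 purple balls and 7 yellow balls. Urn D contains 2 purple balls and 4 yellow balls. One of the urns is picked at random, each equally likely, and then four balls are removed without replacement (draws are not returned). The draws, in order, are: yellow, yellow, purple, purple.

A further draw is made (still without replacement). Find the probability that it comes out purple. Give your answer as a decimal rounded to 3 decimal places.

0.264

Under each hypothesis, the probability of the observed sequence is: P(data | urn A) = (5/7)(4/6)(2/5)(1/4) = 0.047619; P(data | urn B) = (3/12)(2/11)(9/10)(8/9) = 0.036364; P(data | urn C) = (7/12)(6/11)(5/10)(4/9) = 0.070707; P(data | urn D) = (4/6)(3/5)(2/4)(1/3) = 0.066667.
Multiplying each by its prior: 1/4 · 0.047619 = 0.011905, 1/4 · 0.036364 = 0.0090909, 1/4 · 0.070707 = 0.017677, 1/4 · 0.066667 = 0.016667; summing to 0.055339.
The posterior is then P(urn A | data) = 0.21512, P(urn B | data) = 0.16428, P(urn C | data) = 0.31943, P(urn D | data) = 0.30117.
So P(purple next | data) = Σ P(purple next | H) P(H | data) = (0)(0.21512) + (7/8)(0.16428) + (3/8)(0.31943) + (0)(0.30117) = 0.26353.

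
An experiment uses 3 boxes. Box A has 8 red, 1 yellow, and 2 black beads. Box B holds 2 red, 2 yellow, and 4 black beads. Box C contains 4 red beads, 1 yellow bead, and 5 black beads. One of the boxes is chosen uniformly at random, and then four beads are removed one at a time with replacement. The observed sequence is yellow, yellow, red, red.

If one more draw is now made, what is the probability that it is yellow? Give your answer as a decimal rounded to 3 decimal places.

0.155

Compute the likelihood of the observed sequence for each case: P(data | box A) = (1/11)(1/11)(8/11)(8/11) = 0.0043713; P(data | box B) = (2/8)(2/8)(2/8)(2/8) = 0.0039062; P(data | box C) = (1/10)(1/10)(4/10)(4/10) = 0.0016.
The prior-weighted likelihoods are 1/3 · 0.0043713 = 0.0014571, 1/3 · 0.0039062 = 0.0013021, 1/3 · 0.0016 = 0.00053333; with total 0.0032925.
Dividing through by the total gives posterior P(box A | data) = 0.44255, P(box B | data) = 0.39547, P(box C | data) = 0.16198.
So P(yellow next | data) = Σ P(yellow next | H) P(H | data) = (1/11)(0.44255) + (1/4)(0.39547) + (1/10)(0.16198) = 0.1553.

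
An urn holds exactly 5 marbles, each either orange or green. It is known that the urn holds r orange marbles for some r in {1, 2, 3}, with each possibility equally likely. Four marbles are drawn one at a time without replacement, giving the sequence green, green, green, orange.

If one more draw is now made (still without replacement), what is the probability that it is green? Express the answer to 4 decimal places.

For each hypothesis, P(data | H) works out to: P(data | r = 1) = (4/5)(3/4)(2/3)(1/2) = 1/5; P(data | r = 2) = (3/5)(2/4)(1/3)(2/2) = 1/10; P(data | r = 3) = (2/5)(1/4)(0/3) = 0.
The prior-weighted likelihoods are 1/3 · 1/5 = 1/15, 1/3 · 1/10 = 1/30, 1/3 · 0 = 0; these sum to 1/10.
Dividing through by the total gives posterior P(r = 1 | data) = 2/3, P(r = 2 | data) = 1/3, P(r = 3 | data) = 0.
So P(green next | data) = Σ P(green next | H) P(H | data) = (1)(2/3) + (0)(1/3) = 2/3.

0.6667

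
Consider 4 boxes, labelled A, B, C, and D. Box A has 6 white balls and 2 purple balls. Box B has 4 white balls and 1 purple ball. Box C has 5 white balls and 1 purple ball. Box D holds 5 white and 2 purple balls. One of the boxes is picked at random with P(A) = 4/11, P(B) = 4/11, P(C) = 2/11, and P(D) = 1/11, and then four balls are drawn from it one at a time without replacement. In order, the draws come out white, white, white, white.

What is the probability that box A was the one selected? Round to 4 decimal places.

Compute the likelihood of the observed sequence for each case: P(data | box A) = (6/8)(5/7)(4/6)(3/5) = 3/14; P(data | box B) = (4/5)(3/4)(2/3)(1/2) = 1/5; P(data | box C) = (5/6)(4/5)(3/4)(2/3) = 1/3; P(data | box D) = (5/7)(4/6)(3/5)(2/4) = 1/7.
The prior-weighted likelihoods are 4/11 · 3/14 = 6/77, 4/11 · 1/5 = 4/55, 2/11 · 1/3 = 2/33, 1/11 · 1/7 = 1/77; summing to 37/165.
Therefore the posterior P(box A | data) = (6/77) / (37/165) = 90/259.

0.3475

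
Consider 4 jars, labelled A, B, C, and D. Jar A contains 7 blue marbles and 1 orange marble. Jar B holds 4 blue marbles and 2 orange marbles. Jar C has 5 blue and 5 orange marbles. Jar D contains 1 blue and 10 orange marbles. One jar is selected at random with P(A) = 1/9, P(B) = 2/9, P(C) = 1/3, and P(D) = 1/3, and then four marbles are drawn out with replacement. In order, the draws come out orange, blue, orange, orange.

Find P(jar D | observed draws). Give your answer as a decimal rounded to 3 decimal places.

The likelihood of the observed sequence under each hypothesis: P(data | jar A) = (1/8)(7/8)(1/8)(1/8) = 0.001709; P(data | jar B) = (2/6)(4/6)(2/6)(2/6) = 0.024691; P(data | jar C) = (5/10)(5/10)(5/10)(5/10) = 0.0625; P(data | jar D) = (10/11)(1/11)(10/11)(10/11) = 0.068301.
Weighting by the prior gives 1/9 · 0.001709 = 0.00018989, 2/9 · 0.024691 = 0.005487, 1/3 · 0.0625 = 0.020833, 1/3 · 0.068301 = 0.022767; summing to 0.049277.
By Bayes' rule, P(jar D | data) = (0.022767) / (0.049277) = 0.46202.

0.462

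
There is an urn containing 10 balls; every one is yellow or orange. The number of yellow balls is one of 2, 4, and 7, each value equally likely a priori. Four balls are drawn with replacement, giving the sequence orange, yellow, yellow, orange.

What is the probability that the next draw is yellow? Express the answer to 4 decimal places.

0.4637

Under each hypothesis, the probability of the observed sequence is: P(data | r = 2) = (8/10)(2/10)(2/10)(8/10) = 0.0256; P(data | r = 4) = (6/10)(4/10)(4/10)(6/10) = 0.0576; P(data | r = 7) = (3/10)(7/10)(7/10)(3/10) = 0.0441.
Multiplying each by its prior: 1/3 · 0.0256 = 0.0085333, 1/3 · 0.0576 = 0.0192, 1/3 · 0.0441 = 0.0147; summing to 0.042433.
Dividing through by the total gives posterior P(r = 2 | data) = 0.2011, P(r = 4 | data) = 0.45247, P(r = 7 | data) = 0.34643.
The predictive probability is P(yellow next | data) = (1/5)(0.2011) + (2/5)(0.45247) + (7/10)(0.34643) = 0.46371.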